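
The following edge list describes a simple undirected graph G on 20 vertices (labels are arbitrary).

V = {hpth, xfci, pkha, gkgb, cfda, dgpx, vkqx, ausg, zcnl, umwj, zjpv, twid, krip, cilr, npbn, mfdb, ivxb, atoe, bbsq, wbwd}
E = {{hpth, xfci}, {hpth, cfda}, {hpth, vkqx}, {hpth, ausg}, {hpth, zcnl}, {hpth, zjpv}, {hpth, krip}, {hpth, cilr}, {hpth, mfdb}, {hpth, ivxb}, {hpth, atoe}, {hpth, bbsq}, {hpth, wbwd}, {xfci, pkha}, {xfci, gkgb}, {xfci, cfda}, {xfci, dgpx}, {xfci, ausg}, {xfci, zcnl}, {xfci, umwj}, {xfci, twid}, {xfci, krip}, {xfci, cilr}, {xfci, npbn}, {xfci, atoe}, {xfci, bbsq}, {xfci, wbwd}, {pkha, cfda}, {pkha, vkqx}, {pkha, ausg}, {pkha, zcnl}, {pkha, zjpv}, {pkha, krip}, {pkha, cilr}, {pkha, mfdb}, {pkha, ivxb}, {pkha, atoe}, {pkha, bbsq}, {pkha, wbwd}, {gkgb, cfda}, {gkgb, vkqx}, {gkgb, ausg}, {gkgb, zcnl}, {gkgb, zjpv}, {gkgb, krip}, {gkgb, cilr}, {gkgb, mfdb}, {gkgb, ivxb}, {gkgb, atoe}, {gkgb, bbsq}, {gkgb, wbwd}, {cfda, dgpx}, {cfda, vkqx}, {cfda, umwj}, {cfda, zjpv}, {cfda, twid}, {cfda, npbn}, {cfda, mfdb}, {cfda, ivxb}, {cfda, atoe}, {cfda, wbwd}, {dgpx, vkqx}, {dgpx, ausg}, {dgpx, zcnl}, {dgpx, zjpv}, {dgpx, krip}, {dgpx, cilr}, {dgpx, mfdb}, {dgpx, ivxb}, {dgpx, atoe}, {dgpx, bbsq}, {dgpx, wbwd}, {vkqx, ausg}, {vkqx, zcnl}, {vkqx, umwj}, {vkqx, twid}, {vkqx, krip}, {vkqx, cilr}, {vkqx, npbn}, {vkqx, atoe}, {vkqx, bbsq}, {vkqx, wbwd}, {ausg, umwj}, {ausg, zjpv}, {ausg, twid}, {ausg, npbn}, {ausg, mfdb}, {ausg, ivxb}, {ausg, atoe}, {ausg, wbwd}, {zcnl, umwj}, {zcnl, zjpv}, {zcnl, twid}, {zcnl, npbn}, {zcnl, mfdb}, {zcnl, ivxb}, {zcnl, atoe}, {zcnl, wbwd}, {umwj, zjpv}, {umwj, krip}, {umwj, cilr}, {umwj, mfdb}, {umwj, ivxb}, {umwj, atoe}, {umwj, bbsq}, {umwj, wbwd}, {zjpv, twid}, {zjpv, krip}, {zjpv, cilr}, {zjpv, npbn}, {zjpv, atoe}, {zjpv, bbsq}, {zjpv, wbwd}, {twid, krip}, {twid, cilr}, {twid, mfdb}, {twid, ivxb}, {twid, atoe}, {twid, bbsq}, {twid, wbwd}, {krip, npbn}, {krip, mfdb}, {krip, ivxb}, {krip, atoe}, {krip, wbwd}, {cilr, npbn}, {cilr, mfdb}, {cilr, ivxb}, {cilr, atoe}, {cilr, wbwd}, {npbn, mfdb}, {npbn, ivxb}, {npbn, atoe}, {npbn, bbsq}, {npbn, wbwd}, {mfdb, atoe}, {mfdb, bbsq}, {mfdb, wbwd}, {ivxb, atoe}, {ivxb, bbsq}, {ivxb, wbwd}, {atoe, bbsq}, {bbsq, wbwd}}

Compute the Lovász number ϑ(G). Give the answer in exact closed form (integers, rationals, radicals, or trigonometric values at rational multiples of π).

7

N(ivxb) = {hpth, pkha, gkgb, cfda, dgpx, ausg, zcnl, umwj, twid, krip, cilr, npbn, atoe, bbsq, wbwd}, |N(ivxb)| = 15.
N(cfda) = {hpth, xfci, pkha, gkgb, dgpx, vkqx, umwj, zjpv, twid, npbn, mfdb, ivxb, atoe, wbwd}, |N(cfda)| = 14.
deg(cilr) = 14; N(cilr) = {hpth, xfci, pkha, gkgb, dgpx, vkqx, umwj, zjpv, twid, npbn, mfdb, ivxb, atoe, wbwd}.
N(dgpx) = {xfci, cfda, vkqx, ausg, zcnl, zjpv, krip, cilr, mfdb, ivxb, atoe, bbsq, wbwd}, |N(dgpx)| = 13.
Complete multipartite on [7, 6, 5, 2]: sandwich collapses at ϑ=7.
≈ 7.0000 (to 4 d.p.).
α=7, χ(Ḡ)=7; ϑ=7 lies between (collapsed).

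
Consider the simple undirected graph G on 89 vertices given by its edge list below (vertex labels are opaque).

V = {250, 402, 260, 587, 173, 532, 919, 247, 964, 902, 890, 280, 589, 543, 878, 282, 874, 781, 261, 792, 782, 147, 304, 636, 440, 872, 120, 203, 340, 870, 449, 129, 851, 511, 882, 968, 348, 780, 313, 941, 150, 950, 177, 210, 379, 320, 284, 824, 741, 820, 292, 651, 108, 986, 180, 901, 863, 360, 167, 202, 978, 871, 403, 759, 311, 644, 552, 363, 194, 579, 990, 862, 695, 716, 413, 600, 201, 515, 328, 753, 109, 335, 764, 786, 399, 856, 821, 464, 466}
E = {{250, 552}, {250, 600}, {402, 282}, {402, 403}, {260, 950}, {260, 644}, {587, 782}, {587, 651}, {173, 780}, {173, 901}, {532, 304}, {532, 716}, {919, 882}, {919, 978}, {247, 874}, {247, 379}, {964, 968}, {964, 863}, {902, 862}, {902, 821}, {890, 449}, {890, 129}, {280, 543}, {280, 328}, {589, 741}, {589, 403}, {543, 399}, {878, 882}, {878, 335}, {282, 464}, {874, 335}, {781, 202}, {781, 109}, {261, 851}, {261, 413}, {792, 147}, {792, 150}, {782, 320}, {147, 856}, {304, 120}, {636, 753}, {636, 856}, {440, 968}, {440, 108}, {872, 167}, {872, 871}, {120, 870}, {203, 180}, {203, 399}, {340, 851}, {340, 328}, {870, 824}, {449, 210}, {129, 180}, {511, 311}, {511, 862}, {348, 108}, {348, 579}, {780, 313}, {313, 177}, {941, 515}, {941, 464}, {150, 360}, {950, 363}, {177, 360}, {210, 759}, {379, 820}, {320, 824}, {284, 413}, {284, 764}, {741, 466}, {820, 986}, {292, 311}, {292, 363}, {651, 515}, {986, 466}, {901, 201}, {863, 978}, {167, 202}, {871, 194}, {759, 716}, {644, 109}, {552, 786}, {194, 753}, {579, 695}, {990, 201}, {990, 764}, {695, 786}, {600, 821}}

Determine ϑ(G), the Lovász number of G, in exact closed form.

89*cos(pi/89)/(cos(pi/89) + 1)

deg(129) = 2; N(129) = {890, 180}.
N(449) = {890, 210}, |N(449)| = 2.
Vertex 194 has 2 neighbors: 871, 753.
Vertex 695 has 2 neighbors: 579, 786.
deg(v) = 2 for all v (|V|=89); a single 89-cycle (edge-transitive).
A has 45 distinct eigenvalues ≈ [2.0, 1.99502, 1.9801, 1.95531, 1.92078, 1.87669, 1.82324, 1.76071, 1.68941, 1.60969, 1.52196, 1.42664, 1.32421, 1.21519, 1.10011, 0.97955, 0.85411, 0.72442, 0.59112, 0.45487, 0.31635, 0.17626, 0.0353, -0.10585, -0.24646, -0.38585, -0.52332, -0.65818, -0.78976, -0.9174, -1.04048, -1.15837, -1.27049, -1.37628, -1.47522, -1.5668, -1.65058, -1.72614, -1.79309, -1.85112, -1.89992, -1.93926, -1.96893, -1.9888, -1.99875].
With N=89: ϑ(G) = 89·(-(-1)*2*cos(pi/89))/(2−(-2*cos(pi/89))) = 89*cos(pi/89)/(cos(pi/89) + 1).
Numerically 44.486135.
Sandwich: α(G)=44 ≤ ϑ(G)=89*cos(pi/89)/(cos(pi/89) + 1) ≤ χ(Ḡ)=45 (both strict).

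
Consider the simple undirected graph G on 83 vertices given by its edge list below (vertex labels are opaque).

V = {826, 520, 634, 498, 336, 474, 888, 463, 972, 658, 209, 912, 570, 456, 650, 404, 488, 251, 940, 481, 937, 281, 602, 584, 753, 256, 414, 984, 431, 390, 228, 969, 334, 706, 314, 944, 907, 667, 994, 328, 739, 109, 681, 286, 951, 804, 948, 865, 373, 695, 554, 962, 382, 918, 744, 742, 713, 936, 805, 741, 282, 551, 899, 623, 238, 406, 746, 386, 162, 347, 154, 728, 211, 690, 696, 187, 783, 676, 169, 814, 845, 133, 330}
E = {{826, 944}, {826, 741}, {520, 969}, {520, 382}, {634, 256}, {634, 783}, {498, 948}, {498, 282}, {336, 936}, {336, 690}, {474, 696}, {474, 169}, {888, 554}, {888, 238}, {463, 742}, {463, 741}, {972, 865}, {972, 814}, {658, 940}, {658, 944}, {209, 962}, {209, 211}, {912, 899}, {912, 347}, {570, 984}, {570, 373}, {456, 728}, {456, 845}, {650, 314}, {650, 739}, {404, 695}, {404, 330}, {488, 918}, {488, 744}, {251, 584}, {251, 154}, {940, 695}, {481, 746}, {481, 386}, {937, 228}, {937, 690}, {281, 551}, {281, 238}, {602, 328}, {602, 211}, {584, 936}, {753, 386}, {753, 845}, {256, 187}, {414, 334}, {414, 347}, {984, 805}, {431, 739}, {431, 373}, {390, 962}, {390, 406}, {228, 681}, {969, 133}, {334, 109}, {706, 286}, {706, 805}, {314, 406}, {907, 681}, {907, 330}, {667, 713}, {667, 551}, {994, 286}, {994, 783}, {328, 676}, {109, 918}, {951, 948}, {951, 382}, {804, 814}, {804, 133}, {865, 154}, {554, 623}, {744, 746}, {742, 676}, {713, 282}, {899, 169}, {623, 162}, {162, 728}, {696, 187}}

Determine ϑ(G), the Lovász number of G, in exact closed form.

N(804) = {814, 133}, |N(804)| = 2.
deg(481) = 2; N(481) = {746, 386}.
N(845) = {456, 753}, |N(845)| = 2.
N(314) = {650, 406}, |N(314)| = 2.
deg(v) = 2 for all v (|V|=83); the odd cycle C_{83}.
Distinct eigenvalues (to 6 d.p.): [2.0, 1.994272, 1.977121, 1.948645, 1.909008, 1.858436, 1.797219, 1.725708, 1.644312, 1.553498, 1.453785, 1.345745, 1.229997, 1.107203, 0.978068, 0.84333, 0.703762, 0.560163, 0.413355, 0.264179, 0.113491, -0.037848, -0.18897, -0.33901, -0.487108, -0.632415, -0.774101, -0.911352, -1.043383, -1.169438, -1.288794, -1.400768, -1.504719, -1.600051, -1.686218, -1.762726, -1.829138, -1.885072, -1.930209, -1.96429, -1.98712, -1.998568].
−83·(-2*cos(pi/83)) / ((2)−(-2*cos(pi/83))) = 83*cos(pi/83)/(cos(pi/83) + 1) = ϑ(G).
≈ 41.48513259 (to 8 d.p.).
Check 41 ≤ 83*cos(pi/83)/(cos(pi/83) + 1) ≤ 42: both strict.

83*cos(pi/83)/(cos(pi/83) + 1)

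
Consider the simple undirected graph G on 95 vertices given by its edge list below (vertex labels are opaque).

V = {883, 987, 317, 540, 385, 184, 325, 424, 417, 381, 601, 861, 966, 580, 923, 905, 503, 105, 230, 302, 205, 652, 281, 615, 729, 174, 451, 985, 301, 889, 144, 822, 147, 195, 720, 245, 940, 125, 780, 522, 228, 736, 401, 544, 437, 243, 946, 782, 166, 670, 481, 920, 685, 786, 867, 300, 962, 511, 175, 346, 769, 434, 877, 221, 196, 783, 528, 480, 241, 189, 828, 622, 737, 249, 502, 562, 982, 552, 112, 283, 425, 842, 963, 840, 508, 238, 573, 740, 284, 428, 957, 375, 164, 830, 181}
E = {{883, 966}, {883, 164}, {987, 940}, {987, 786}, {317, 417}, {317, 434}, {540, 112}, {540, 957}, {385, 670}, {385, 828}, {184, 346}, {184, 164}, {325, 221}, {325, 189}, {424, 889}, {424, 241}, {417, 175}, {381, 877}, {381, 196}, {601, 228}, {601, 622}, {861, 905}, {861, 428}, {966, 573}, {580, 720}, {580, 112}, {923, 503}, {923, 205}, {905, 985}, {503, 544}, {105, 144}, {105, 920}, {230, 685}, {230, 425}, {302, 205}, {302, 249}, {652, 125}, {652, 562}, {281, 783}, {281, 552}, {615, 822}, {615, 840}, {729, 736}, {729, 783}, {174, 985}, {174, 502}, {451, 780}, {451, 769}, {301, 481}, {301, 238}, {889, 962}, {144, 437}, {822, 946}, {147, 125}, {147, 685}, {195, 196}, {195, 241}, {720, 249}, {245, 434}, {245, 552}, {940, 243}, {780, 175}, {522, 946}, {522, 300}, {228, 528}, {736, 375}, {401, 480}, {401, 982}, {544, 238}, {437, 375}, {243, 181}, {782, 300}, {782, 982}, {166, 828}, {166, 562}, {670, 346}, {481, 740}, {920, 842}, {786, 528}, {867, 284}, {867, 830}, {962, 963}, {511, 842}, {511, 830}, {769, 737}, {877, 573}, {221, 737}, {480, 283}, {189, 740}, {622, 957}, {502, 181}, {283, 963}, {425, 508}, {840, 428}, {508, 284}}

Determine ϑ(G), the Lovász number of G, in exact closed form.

95*cos(pi/95)/(cos(pi/95) + 1)

deg(385) = 2; N(385) = {670, 828}.
N(573) = {966, 877}, |N(573)| = 2.
N(147) = {125, 685}, |N(147)| = 2.
N(736) = {729, 375}, |N(736)| = 2.
Every vertex has degree 2 (N=95); this is C_{95}, the 95-cycle.
A has 48 distinct eigenvalues ≈ [2.0, 1.9956, 1.9825, 1.9608, 1.9304, 1.8916, 1.8446, 1.7895, 1.7265, 1.656, 1.5783, 1.4936, 1.4025, 1.3052, 1.2022, 1.0939, 0.9808, 0.8635, 0.7424, 0.618, 0.491, 0.3618, 0.231, 0.0992, -0.0331, -0.1652, -0.2965, -0.4266, -0.5548, -0.6806, -0.8034, -0.9227, -1.0379, -1.1487, -1.2544, -1.3546, -1.4489, -1.5368, -1.618, -1.6922, -1.7589, -1.818, -1.8691, -1.9121, -1.9467, -1.9727, -1.9902, -1.9989].
Lovász: ϑ = −95(-2*cos(pi/95))/(2+-(-1)*2*cos(pi/95)) = 95*cos(pi/95)/(cos(pi/95) + 1).
≈ 47.487011311 (to 9 d.p.).
Sandwich: α(G)=47 ≤ ϑ(G)=95*cos(pi/95)/(cos(pi/95) + 1) ≤ χ(Ḡ)=48 (both strict).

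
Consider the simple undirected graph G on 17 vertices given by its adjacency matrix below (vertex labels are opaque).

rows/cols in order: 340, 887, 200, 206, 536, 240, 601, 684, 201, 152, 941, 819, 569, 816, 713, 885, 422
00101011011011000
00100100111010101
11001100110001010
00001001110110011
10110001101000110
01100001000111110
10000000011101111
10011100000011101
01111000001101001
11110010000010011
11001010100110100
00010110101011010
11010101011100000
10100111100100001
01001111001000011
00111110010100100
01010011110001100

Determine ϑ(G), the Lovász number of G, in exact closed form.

sqrt(17)

Vertex 200 has 8 neighbors: 340, 887, 536, 240, 201, 152, 816, 885.
deg(885) = 8; N(885) = {200, 206, 536, 240, 601, 152, 819, 713}.
deg(941) = 8; N(941) = {340, 887, 536, 601, 201, 819, 569, 713}.
N(713) = {887, 536, 240, 601, 684, 941, 885, 422}, |N(713)| = 8.
17-vertex 8-regular graph: SR(17,8,3,4) — a Paley graph.
The 3 distinct eigenvalues: [8.0, 1.5616, -2.5616].
With N=17: ϑ(G) = 17·(-(-sqrt(17)/2 - 1/2))/(8−(-sqrt(17)/2 - 1/2)) = sqrt(17).
ϑ(G) ≈ 4.123105626.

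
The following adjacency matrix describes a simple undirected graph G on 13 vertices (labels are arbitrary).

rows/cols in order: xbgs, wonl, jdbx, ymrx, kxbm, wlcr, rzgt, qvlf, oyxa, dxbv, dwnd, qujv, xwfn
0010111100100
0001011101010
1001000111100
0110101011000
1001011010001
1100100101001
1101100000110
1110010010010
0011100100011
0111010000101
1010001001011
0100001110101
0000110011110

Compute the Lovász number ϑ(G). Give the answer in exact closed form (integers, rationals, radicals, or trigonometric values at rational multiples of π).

sqrt(13)

deg(xwfn) = 6; N(xwfn) = {kxbm, wlcr, oyxa, dxbv, dwnd, qujv}.
deg(oyxa) = 6; N(oyxa) = {jdbx, ymrx, kxbm, qvlf, qujv, xwfn}.
Vertex dwnd has 6 neighbors: xbgs, jdbx, rzgt, dxbv, qujv, xwfn.
N(kxbm) = {xbgs, ymrx, wlcr, rzgt, oyxa, xwfn}, |N(kxbm)| = 6.
6-regular, N=13; strongly regular (13,6,2,3).
A has 3 distinct eigenvalues ≈ [6.0, 1.302776, -2.302776].
Lovász (edge-transitive): ϑ = −13·(-sqrt(13)/2 - 1/2)/((6)−(-sqrt(13)/2 - 1/2)) = sqrt(13).
= 3.605551275… (decimal).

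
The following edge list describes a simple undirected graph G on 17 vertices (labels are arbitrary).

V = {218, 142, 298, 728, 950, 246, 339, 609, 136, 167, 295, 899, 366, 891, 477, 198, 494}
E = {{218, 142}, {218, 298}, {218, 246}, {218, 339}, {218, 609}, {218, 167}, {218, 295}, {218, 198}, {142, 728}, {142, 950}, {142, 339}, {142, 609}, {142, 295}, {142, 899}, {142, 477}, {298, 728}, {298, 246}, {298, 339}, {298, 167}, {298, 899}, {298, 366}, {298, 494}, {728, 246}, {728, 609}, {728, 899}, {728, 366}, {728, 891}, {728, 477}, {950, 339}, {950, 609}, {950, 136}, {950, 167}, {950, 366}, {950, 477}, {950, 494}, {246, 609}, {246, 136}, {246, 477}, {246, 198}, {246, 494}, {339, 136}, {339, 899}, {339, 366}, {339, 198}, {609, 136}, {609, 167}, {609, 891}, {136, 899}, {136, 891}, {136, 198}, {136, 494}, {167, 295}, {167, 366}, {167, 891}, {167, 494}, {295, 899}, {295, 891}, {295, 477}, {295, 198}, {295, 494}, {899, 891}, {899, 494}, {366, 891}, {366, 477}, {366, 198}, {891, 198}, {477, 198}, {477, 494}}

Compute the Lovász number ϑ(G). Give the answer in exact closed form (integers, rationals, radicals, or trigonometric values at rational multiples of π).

Vertex 477 has 8 neighbors: 142, 728, 950, 246, 295, 366, 198, 494.
N(298) = {218, 728, 246, 339, 167, 899, 366, 494}, |N(298)| = 8.
N(609) = {218, 142, 728, 950, 246, 136, 167, 891}, |N(609)| = 8.
deg(339) = 8; N(339) = {218, 142, 298, 950, 136, 899, 366, 198}.
17-vertex 8-regular graph: Paley(17): SR with (k,λ,μ)=(8,3,4).
Distinct eigenvalues (to 3 d.p.): [8.0, 1.562, -2.562].
Lovász: ϑ = −17(-sqrt(17)/2 - 1/2)/(8+-(-sqrt(17)/2 - 1/2)) = sqrt(17).
= 4.123105626… (decimal).

sqrt(17)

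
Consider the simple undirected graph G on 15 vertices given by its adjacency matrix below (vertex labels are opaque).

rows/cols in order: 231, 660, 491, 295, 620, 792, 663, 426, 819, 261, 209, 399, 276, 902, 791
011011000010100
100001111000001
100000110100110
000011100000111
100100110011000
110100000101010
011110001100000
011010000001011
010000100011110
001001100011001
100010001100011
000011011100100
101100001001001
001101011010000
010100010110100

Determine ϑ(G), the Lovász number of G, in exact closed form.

N(426) = {660, 491, 620, 399, 902, 791}, |N(426)| = 6.
N(295) = {620, 792, 663, 276, 902, 791}, |N(295)| = 6.
deg(791) = 6; N(791) = {660, 295, 426, 261, 209, 276}.
deg(261) = 6; N(261) = {491, 792, 663, 209, 399, 791}.
6-regular, N=15; Kneser K(6,2) on C(6,2)=15 vertices.
A has 3 distinct eigenvalues ≈ [6.0, 1.0, -3.0].
Lovász: ϑ = −15(-3)/(6+-1*(-3)) = 5.
Numerically 5.0000.

5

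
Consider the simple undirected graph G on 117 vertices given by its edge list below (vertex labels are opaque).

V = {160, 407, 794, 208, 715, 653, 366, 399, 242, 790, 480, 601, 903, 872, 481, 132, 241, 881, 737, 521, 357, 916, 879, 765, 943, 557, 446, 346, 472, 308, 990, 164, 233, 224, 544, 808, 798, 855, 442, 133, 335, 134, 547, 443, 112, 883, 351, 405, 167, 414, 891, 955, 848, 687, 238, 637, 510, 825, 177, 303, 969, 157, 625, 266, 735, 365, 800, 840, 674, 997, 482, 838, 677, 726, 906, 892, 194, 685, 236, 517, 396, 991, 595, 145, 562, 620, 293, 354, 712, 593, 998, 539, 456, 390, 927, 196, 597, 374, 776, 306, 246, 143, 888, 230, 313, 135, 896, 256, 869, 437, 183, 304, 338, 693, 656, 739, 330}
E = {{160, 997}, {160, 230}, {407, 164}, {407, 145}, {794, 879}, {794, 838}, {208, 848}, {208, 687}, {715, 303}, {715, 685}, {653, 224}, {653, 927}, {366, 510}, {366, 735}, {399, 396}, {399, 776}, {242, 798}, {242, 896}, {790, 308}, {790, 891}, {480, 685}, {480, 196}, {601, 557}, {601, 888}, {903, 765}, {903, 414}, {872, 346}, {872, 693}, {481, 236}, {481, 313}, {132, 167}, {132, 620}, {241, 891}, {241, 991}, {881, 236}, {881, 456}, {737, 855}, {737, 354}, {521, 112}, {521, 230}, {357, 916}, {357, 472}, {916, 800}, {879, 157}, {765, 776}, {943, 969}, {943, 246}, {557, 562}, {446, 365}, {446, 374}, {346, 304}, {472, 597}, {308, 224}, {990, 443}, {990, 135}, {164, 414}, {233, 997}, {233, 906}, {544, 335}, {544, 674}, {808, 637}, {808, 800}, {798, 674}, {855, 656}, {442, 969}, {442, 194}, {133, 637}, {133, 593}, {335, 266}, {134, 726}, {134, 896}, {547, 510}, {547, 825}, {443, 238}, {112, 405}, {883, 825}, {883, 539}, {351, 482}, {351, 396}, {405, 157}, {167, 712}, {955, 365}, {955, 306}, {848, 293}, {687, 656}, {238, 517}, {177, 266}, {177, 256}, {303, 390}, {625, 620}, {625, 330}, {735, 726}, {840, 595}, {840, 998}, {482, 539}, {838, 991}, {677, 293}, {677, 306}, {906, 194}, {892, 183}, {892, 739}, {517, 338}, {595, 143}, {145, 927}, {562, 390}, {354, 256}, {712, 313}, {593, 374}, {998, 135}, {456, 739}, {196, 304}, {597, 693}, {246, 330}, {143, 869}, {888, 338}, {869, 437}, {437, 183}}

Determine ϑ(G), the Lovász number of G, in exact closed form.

117*cos(pi/117)/(cos(pi/117) + 1)

N(196) = {480, 304}, |N(196)| = 2.
N(685) = {715, 480}, |N(685)| = 2.
deg(306) = 2; N(306) = {955, 677}.
deg(620) = 2; N(620) = {132, 625}.
Every vertex has degree 2 (N=117); a single 117-cycle (edge-transitive).
A has 59 distinct eigenvalues ≈ [2.0, 1.997, 1.988, 1.974, 1.954, 1.928, 1.897, 1.86, 1.818, 1.771, 1.718, 1.661, 1.599, 1.532, 1.461, 1.385, 1.306, 1.223, 1.136, 1.046, 0.953, 0.857, 0.759, 0.659, 0.556, 0.453, 0.347, 0.241, 0.134, 0.027, -0.081, -0.188, -0.294, -0.4, -0.505, -0.608, -0.709, -0.809, -0.906, -1.0, -1.092, -1.18, -1.265, -1.346, -1.424, -1.497, -1.566, -1.631, -1.69, -1.745, -1.795, -1.84, -1.879, -1.913, -1.942, -1.965, -1.982, -1.994, -1.999].
With N=117: ϑ(G) = 117·(-(-1)*2*cos(pi/117))/(2−(-2*cos(pi/117))) = 117*cos(pi/117)/(cos(pi/117) + 1).
= 58.489454… (decimal).
Sandwich: α(G)=58 ≤ ϑ(G)=117*cos(pi/117)/(cos(pi/117) + 1) ≤ χ(Ḡ)=59 (both strict).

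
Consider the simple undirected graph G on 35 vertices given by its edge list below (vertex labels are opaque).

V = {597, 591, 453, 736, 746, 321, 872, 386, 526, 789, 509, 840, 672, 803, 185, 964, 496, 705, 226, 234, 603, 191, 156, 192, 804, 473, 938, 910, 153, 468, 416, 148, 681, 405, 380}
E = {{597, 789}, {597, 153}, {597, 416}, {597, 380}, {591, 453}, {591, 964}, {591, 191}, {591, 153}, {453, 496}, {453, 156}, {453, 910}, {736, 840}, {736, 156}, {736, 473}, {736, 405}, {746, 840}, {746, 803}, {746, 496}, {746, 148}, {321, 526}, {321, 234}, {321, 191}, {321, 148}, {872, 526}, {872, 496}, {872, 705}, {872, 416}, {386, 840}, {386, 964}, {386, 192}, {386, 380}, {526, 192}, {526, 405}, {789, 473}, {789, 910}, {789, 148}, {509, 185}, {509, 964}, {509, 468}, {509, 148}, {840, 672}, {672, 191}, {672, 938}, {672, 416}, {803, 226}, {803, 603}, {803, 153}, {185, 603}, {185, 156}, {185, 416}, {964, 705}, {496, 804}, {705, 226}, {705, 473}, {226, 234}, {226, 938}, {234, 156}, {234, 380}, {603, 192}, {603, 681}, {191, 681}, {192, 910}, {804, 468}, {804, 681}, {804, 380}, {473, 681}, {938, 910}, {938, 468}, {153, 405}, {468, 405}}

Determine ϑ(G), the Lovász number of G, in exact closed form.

deg(804) = 4; N(804) = {496, 468, 681, 380}.
N(964) = {591, 386, 509, 705}, |N(964)| = 4.
deg(746) = 4; N(746) = {840, 803, 496, 148}.
Vertex 473 has 4 neighbors: 736, 789, 705, 681.
deg(v) = 4 for all v (|V|=35); Kneser K(7,3) on C(7,3)=35 vertices.
Distinct eigenvalues (to 3 d.p.): [4.0, 2.0, -1.0, -3.0].
λ_max=4, λ_min=-3; ϑ = −35·λ_min/(λ_max−λ_min) = 15.
Numerically 15.0000.

15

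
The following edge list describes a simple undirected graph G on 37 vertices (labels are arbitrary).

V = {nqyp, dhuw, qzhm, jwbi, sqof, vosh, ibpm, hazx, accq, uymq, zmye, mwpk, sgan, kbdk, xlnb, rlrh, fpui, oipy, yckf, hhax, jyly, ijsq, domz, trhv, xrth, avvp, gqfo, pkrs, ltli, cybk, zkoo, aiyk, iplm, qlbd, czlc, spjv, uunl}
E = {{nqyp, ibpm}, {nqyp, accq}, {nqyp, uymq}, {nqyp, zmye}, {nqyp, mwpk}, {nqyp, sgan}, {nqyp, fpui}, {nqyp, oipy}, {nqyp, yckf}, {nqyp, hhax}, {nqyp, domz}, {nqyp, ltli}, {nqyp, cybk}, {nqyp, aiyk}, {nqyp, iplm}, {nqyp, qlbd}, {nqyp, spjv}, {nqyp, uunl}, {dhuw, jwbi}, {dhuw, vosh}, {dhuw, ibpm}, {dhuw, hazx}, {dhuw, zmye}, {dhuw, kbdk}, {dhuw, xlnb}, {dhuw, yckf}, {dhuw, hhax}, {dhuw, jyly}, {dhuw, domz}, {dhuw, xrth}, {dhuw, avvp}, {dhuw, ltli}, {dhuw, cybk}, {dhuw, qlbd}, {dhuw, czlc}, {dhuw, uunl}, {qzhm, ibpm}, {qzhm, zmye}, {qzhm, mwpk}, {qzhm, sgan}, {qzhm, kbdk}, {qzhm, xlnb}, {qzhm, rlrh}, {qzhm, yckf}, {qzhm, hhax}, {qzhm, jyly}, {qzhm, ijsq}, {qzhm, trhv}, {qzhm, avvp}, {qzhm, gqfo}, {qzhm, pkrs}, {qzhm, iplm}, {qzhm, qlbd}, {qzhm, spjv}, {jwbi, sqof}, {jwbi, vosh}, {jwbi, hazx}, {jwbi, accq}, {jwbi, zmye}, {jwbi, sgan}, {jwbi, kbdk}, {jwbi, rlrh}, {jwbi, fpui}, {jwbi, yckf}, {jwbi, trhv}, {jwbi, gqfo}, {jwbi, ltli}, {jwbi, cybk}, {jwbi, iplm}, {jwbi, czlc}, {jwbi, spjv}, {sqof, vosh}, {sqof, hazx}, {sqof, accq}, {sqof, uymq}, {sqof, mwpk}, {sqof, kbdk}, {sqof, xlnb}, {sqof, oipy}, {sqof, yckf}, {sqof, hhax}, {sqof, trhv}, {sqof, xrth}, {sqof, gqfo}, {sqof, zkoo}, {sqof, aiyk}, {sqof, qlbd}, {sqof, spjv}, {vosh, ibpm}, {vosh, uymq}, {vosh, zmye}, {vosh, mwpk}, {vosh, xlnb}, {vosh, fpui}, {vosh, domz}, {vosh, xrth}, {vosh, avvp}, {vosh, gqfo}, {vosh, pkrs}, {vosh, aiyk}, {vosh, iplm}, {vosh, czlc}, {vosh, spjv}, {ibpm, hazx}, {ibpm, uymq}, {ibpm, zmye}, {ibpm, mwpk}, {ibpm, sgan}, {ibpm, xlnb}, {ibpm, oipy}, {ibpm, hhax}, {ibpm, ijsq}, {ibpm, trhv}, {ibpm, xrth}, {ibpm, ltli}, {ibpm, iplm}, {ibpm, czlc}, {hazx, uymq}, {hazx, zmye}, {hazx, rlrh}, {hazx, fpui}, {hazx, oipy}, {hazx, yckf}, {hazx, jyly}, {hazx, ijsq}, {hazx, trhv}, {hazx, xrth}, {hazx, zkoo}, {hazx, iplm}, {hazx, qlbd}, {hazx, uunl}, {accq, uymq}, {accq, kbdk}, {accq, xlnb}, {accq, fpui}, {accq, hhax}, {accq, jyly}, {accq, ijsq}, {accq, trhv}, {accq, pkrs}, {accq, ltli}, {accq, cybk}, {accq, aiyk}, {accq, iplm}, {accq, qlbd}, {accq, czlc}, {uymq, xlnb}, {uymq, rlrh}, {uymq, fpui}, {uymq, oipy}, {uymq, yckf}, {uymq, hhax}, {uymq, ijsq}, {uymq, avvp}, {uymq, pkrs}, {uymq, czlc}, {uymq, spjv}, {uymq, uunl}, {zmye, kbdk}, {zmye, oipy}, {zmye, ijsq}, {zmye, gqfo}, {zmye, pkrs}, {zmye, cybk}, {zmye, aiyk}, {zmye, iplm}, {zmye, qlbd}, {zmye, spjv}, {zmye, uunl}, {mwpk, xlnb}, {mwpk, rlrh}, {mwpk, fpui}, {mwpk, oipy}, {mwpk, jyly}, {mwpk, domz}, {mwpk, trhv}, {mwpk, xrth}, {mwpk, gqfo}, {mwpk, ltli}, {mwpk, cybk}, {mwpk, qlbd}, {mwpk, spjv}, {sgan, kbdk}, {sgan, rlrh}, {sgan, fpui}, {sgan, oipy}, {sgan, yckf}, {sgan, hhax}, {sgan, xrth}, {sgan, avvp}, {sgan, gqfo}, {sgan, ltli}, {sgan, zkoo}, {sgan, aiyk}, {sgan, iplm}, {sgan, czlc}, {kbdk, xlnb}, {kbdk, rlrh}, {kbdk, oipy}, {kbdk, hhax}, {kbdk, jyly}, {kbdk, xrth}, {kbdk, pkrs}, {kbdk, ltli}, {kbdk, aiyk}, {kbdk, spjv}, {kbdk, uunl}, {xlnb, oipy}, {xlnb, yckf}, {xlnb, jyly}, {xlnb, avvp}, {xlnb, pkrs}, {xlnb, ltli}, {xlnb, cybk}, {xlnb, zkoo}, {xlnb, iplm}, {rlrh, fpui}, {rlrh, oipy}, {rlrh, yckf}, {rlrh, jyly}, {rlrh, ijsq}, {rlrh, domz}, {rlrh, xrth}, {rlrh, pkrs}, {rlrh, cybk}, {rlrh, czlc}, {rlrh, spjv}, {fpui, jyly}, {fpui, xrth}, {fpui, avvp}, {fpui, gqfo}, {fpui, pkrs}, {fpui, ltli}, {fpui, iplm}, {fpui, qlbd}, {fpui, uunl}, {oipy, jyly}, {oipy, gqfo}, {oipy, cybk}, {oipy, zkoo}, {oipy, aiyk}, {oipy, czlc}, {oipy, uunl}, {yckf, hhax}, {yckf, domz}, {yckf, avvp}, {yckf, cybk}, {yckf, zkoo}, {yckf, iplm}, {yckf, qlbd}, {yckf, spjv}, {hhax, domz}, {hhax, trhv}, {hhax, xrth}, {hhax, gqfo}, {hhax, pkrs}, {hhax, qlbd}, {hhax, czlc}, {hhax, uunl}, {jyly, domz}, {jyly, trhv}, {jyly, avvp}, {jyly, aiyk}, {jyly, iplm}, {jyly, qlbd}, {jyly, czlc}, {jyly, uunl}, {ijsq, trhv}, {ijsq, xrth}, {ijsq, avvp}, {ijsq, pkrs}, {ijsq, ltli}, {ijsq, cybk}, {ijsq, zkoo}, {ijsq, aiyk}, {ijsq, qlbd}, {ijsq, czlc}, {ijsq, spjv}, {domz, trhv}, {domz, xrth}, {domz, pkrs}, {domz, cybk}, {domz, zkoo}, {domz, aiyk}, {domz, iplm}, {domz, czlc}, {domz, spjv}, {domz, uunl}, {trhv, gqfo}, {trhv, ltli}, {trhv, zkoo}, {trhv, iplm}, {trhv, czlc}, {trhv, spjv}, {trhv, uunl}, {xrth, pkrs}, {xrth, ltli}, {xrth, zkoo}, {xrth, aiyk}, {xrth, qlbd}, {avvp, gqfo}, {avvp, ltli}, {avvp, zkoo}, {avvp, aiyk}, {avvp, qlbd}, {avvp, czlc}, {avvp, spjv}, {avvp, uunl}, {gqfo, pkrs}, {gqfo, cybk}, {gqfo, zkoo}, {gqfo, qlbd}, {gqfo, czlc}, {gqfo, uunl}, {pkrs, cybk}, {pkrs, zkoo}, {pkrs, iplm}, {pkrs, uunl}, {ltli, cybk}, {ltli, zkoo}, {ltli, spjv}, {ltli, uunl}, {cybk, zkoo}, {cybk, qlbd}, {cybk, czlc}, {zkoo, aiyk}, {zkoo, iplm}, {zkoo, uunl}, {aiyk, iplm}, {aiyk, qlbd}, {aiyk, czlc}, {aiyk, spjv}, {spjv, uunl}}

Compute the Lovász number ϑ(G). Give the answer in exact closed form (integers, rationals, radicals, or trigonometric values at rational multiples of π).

Vertex accq has 18 neighbors: nqyp, jwbi, sqof, uymq, kbdk, xlnb, fpui, hhax, jyly, ijsq, trhv, pkrs, ltli, cybk, aiyk, iplm, qlbd, czlc.
deg(kbdk) = 18; N(kbdk) = {dhuw, qzhm, jwbi, sqof, accq, zmye, sgan, xlnb, rlrh, oipy, hhax, jyly, xrth, pkrs, ltli, aiyk, spjv, uunl}.
Vertex dhuw has 18 neighbors: jwbi, vosh, ibpm, hazx, zmye, kbdk, xlnb, yckf, hhax, jyly, domz, xrth, avvp, ltli, cybk, qlbd, czlc, uunl.
deg(avvp) = 18; N(avvp) = {dhuw, qzhm, vosh, uymq, sgan, xlnb, fpui, yckf, jyly, ijsq, gqfo, ltli, zkoo, aiyk, qlbd, czlc, spjv, uunl}.
deg(v) = 18 for all v (|V|=37); SR(37,18,8,9) — a Paley graph.
spec(A) ≈ [18.0, 2.541, -3.541] (distinct, 3 d.p.).
Lovász (edge-transitive): ϑ = −37·(-sqrt(37)/2 - 1/2)/((18)−(-sqrt(37)/2 - 1/2)) = sqrt(37).
≈ 6.0827625 (to 7 d.p.).

sqrt(37)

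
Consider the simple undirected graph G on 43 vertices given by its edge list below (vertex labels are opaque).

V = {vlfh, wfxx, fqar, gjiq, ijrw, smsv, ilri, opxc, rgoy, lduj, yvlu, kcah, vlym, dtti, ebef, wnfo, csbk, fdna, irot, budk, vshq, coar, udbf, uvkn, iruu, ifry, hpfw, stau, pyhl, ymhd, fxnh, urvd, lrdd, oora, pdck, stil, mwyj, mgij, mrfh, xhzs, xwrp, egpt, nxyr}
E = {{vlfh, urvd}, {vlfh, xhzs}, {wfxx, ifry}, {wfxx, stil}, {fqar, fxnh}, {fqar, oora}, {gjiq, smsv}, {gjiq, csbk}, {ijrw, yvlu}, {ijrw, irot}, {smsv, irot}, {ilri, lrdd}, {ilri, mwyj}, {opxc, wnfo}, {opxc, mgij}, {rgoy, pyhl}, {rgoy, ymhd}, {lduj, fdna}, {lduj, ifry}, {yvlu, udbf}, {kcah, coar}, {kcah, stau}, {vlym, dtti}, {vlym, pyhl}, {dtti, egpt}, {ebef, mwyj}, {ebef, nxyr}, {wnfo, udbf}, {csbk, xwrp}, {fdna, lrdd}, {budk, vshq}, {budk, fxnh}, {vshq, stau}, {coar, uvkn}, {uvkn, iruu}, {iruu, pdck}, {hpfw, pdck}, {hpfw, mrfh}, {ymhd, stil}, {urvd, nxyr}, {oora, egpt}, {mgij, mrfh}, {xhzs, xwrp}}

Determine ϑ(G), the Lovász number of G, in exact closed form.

43*cos(pi/43)/(cos(pi/43) + 1)

Vertex mrfh has 2 neighbors: hpfw, mgij.
deg(opxc) = 2; N(opxc) = {wnfo, mgij}.
N(uvkn) = {coar, iruu}, |N(uvkn)| = 2.
deg(lrdd) = 2; N(lrdd) = {ilri, fdna}.
43-vertex 2-regular graph: a single 43-cycle (edge-transitive).
Distinct eigenvalues (to 5 d.p.): [2.0, 1.97869, 1.9152, 1.8109, 1.668, 1.48954, 1.27935, 1.04188, 0.78221, 0.50587, 0.21874, -0.07304, -0.36327, -0.64576, -0.91448, -1.16372, -1.38815, -1.58299, -1.7441, -1.86803, -1.95215, -1.99466].
ϑ = −N·λ_min/(λ_max−λ_min) = −43·(-2*cos(pi/43))/(2−(-2*cos(pi/43))) = 43*cos(pi/43)/(cos(pi/43) + 1).
ϑ(G) ≈ 21.471284.
α=21, χ(Ḡ)=22; ϑ=43*cos(pi/43)/(cos(pi/43) + 1) lies between (both strict).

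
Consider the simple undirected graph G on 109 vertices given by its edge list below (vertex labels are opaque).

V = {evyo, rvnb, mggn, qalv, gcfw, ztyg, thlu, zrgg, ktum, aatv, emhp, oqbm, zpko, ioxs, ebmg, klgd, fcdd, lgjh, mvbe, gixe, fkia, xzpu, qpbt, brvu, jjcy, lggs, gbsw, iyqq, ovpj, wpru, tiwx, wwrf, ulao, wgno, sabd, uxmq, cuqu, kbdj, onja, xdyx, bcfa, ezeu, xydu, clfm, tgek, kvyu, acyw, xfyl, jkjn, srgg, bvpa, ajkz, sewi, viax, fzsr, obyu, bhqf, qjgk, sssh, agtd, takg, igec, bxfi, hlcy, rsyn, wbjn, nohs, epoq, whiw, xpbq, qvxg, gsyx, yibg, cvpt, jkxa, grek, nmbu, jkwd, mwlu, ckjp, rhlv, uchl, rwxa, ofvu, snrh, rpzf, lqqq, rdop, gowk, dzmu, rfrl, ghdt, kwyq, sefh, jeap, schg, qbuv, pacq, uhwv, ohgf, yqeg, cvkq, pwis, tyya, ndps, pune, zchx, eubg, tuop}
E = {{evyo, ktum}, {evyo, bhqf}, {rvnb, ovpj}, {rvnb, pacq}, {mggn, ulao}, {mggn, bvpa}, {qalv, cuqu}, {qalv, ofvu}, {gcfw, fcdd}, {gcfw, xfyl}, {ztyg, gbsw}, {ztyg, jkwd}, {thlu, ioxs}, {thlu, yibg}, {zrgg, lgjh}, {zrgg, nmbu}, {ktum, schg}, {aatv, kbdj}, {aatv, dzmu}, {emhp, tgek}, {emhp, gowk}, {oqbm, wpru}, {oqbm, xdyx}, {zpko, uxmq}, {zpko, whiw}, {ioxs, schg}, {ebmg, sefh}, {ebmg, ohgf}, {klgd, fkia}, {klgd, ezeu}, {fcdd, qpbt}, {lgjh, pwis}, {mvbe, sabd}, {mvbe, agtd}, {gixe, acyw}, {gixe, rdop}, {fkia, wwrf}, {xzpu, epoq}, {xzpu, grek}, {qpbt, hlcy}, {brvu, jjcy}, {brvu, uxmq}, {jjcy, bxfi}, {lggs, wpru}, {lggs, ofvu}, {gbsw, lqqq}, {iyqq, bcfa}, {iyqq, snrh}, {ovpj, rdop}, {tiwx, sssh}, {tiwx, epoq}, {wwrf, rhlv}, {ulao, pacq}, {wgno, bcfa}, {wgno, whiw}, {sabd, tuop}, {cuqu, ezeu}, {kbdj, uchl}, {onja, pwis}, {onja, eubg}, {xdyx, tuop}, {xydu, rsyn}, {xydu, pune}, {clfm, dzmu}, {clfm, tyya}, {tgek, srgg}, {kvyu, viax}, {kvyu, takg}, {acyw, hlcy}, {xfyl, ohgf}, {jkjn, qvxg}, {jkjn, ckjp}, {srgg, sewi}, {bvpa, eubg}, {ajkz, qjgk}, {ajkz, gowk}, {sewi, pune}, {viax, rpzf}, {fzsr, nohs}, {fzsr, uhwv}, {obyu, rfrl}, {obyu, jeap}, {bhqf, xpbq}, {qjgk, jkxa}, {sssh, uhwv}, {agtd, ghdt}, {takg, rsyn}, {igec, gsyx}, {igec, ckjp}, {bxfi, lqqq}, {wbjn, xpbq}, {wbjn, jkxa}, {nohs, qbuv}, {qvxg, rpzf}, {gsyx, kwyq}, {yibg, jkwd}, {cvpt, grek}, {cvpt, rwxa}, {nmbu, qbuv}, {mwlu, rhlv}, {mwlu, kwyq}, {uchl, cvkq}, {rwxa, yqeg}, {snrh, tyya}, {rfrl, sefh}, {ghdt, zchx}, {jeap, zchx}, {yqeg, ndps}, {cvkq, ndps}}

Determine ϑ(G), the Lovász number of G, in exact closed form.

deg(klgd) = 2; N(klgd) = {fkia, ezeu}.
N(qjgk) = {ajkz, jkxa}, |N(qjgk)| = 2.
deg(hlcy) = 2; N(hlcy) = {qpbt, acyw}.
Vertex uxmq has 2 neighbors: zpko, brvu.
109-vertex 2-regular graph: a single 109-cycle (edge-transitive).
The 55 distinct eigenvalues: [2.0, 1.997, 1.987, 1.97, 1.947, 1.918, 1.882, 1.839, 1.791, 1.737, 1.677, 1.611, 1.54, 1.464, 1.383, 1.298, 1.208, 1.114, 1.017, 0.916, 0.812, 0.705, 0.596, 0.485, 0.372, 0.259, 0.144, 0.029, -0.086, -0.201, -0.316, -0.429, -0.541, -0.651, -0.759, -0.864, -0.967, -1.066, -1.162, -1.253, -1.341, -1.424, -1.503, -1.576, -1.645, -1.708, -1.765, -1.816, -1.861, -1.9, -1.933, -1.959, -1.979, -1.993, -1.999].
λ_max=2, λ_min=-2*cos(pi/109); ϑ = −109·λ_min/(λ_max−λ_min) = 109*cos(pi/109)/(cos(pi/109) + 1).
Numerically 54.48868.
Sandwich: α(G)=54 ≤ ϑ(G)=109*cos(pi/109)/(cos(pi/109) + 1) ≤ χ(Ḡ)=55 (both strict).

109*cos(pi/109)/(cos(pi/109) + 1)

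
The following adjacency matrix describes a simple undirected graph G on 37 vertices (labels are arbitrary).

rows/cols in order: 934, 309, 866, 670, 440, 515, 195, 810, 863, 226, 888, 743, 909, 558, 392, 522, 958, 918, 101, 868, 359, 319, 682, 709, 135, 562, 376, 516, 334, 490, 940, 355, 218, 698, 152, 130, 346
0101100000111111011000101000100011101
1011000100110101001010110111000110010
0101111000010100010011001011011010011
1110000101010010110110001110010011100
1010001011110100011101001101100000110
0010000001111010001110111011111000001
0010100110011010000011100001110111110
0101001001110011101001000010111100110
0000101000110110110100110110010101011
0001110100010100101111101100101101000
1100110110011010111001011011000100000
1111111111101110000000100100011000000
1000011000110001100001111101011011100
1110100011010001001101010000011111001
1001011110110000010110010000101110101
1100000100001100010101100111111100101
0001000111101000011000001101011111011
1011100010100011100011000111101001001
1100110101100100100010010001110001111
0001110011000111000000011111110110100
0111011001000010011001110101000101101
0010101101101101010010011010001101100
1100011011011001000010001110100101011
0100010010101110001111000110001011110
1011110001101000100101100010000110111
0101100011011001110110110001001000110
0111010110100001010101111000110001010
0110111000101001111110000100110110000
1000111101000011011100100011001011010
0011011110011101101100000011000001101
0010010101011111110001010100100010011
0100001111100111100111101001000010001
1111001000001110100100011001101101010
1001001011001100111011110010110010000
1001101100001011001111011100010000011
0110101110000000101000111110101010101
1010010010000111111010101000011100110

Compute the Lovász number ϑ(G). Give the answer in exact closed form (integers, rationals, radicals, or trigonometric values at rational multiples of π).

sqrt(37)

deg(522) = 18; N(522) = {934, 309, 810, 909, 558, 918, 868, 319, 682, 562, 376, 516, 334, 490, 940, 355, 152, 346}.
N(490) = {866, 670, 515, 195, 810, 863, 743, 909, 558, 522, 958, 101, 868, 376, 516, 698, 152, 346}, |N(490)| = 18.
deg(670) = 18; N(670) = {934, 309, 866, 810, 226, 743, 392, 958, 918, 868, 359, 135, 562, 376, 490, 218, 698, 152}.
Vertex 810 has 18 neighbors: 309, 670, 195, 226, 888, 743, 392, 522, 958, 101, 319, 376, 334, 490, 940, 355, 152, 130.
37-vertex 18-regular graph: Paley(37): SR with (k,λ,μ)=(18,8,9).
spec(A) ≈ [18.0, 2.541, -3.541] (distinct, 3 d.p.).
ϑ = −N·λ_min/(λ_max−λ_min) = −37·(-sqrt(37)/2 - 1/2)/(18−(-sqrt(37)/2 - 1/2)) = sqrt(37).
= 6.082763… (decimal).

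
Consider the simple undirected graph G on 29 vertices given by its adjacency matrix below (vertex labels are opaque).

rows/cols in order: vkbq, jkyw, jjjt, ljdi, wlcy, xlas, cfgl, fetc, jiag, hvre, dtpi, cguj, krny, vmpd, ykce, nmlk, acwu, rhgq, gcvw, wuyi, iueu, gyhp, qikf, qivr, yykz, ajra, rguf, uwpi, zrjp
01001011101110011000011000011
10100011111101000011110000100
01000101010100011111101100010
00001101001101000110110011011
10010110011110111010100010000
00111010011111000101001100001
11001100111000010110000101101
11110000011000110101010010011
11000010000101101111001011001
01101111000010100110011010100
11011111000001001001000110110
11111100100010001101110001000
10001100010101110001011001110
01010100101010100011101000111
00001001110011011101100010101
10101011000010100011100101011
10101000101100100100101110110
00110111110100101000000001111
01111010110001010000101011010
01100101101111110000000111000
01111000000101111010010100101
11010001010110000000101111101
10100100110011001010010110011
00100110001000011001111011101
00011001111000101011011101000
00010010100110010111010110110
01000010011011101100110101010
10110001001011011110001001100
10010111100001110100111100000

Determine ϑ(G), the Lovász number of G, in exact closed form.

deg(vmpd) = 14; N(vmpd) = {jkyw, ljdi, xlas, jiag, dtpi, krny, ykce, gcvw, wuyi, iueu, qikf, rguf, uwpi, zrjp}.
Vertex hvre has 14 neighbors: jkyw, jjjt, wlcy, xlas, cfgl, fetc, krny, ykce, rhgq, gcvw, gyhp, qikf, yykz, rguf.
Vertex rguf has 14 neighbors: jkyw, cfgl, hvre, dtpi, krny, vmpd, ykce, acwu, rhgq, iueu, gyhp, qivr, ajra, uwpi.
deg(wuyi) = 14; N(wuyi) = {jkyw, jjjt, xlas, fetc, jiag, dtpi, cguj, krny, vmpd, ykce, nmlk, qivr, yykz, ajra}.
Every vertex has degree 14 (N=29); Paley(29): SR with (k,λ,μ)=(14,6,7).
The 3 distinct eigenvalues: [14.0, 2.192582, -3.192582].
Lovász: ϑ = −29(-sqrt(29)/2 - 1/2)/(14+-(-sqrt(29)/2 - 1/2)) = sqrt(29).
ϑ(G) ≈ 5.3852.

sqrt(29)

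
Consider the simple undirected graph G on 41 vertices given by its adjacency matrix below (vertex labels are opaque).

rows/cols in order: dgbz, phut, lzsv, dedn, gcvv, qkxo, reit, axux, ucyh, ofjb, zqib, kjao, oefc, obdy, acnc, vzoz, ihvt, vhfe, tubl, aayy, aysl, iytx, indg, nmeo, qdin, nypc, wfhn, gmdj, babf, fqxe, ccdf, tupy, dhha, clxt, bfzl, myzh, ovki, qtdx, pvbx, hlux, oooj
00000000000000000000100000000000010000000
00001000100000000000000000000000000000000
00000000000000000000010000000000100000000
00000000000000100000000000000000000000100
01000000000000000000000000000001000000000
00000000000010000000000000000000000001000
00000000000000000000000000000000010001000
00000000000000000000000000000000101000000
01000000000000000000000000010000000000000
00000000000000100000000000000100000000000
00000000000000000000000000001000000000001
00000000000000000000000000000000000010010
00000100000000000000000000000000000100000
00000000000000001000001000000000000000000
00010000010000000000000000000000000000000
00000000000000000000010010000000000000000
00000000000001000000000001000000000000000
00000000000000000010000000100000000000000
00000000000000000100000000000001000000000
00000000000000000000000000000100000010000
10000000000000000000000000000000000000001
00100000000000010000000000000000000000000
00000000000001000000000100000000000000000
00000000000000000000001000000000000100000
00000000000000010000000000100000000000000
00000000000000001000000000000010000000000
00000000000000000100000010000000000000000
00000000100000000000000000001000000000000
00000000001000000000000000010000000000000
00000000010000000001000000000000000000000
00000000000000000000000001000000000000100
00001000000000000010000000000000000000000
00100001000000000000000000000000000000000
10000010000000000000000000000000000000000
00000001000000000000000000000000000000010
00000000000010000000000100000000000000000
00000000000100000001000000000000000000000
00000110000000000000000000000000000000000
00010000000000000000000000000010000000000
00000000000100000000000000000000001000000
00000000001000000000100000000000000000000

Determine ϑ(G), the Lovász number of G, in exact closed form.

N(clxt) = {dgbz, reit}, |N(clxt)| = 2.
deg(axux) = 2; N(axux) = {dhha, bfzl}.
Vertex fqxe has 2 neighbors: ofjb, aayy.
deg(hlux) = 2; N(hlux) = {kjao, bfzl}.
G on 41 vertices is 2-regular; this is C_{41}, the 41-cycle.
A has 21 distinct eigenvalues ≈ [2.0, 1.9766, 1.9068, 1.7923, 1.6359, 1.441, 1.2125, 0.9554, 0.676, 0.3808, 0.0766, -0.2294, -0.53, -0.8181, -1.0871, -1.3307, -1.543, -1.7191, -1.855, -1.9474, -1.9941].
Lovász: ϑ = −41(-2*cos(pi/41))/(2+-(-1)*2*cos(pi/41)) = 41*cos(pi/41)/(cos(pi/41) + 1).
Numerically 20.469880.
20 ≤ 41*cos(pi/41)/(cos(pi/41) + 1) ≤ 21: both strict.

41*cos(pi/41)/(cos(pi/41) + 1)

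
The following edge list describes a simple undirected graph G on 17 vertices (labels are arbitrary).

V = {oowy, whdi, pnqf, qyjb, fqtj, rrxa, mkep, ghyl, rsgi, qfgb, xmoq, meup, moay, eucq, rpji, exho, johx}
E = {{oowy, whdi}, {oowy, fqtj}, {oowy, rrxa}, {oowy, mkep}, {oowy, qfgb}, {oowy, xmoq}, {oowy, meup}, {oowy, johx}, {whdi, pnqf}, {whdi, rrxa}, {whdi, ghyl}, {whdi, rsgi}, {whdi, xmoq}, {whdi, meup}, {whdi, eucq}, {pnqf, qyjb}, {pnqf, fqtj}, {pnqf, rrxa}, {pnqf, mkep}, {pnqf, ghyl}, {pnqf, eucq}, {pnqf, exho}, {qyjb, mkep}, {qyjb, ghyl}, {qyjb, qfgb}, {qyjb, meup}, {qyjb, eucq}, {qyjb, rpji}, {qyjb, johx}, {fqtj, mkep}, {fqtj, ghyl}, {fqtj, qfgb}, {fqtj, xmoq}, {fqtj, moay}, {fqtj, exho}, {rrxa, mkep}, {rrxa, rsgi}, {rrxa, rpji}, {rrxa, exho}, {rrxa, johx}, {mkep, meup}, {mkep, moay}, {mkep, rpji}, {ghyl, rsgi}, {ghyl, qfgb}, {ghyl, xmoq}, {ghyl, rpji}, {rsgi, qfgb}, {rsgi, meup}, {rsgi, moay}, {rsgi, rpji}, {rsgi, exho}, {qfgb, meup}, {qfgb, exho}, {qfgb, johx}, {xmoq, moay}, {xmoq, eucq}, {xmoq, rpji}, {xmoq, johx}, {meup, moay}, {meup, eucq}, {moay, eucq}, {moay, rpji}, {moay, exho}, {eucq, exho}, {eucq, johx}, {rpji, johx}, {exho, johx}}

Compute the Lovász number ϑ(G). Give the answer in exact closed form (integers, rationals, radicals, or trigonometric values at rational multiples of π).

N(fqtj) = {oowy, pnqf, mkep, ghyl, qfgb, xmoq, moay, exho}, |N(fqtj)| = 8.
Vertex mkep has 8 neighbors: oowy, pnqf, qyjb, fqtj, rrxa, meup, moay, rpji.
Vertex whdi has 8 neighbors: oowy, pnqf, rrxa, ghyl, rsgi, xmoq, meup, eucq.
N(meup) = {oowy, whdi, qyjb, mkep, rsgi, qfgb, moay, eucq}, |N(meup)| = 8.
17-vertex 8-regular graph: strongly regular (17,8,3,4).
A has 3 distinct eigenvalues ≈ [8.0, 1.561553, -2.561553].
ϑ = −N·λ_min/(λ_max−λ_min) = −17·(-sqrt(17)/2 - 1/2)/(8−(-sqrt(17)/2 - 1/2)) = sqrt(17).
≈ 4.12311 (to 5 d.p.).

sqrt(17)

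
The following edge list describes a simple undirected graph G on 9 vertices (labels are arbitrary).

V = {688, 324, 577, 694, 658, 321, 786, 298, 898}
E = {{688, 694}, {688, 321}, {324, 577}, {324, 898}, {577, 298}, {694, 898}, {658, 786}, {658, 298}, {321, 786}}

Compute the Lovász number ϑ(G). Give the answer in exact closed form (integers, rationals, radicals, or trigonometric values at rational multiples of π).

N(321) = {688, 786}, |N(321)| = 2.
deg(688) = 2; N(688) = {694, 321}.
deg(658) = 2; N(658) = {786, 298}.
N(577) = {324, 298}, |N(577)| = 2.
9-vertex 2-regular graph: this is C_{9}, the 9-cycle.
The 5 distinct eigenvalues: [2.0, 1.532089, 0.347296, -1.0, -1.879385].
Lovász: ϑ = −9(-2*cos(pi/9))/(2+-(-1)*2*cos(pi/9)) = 9*cos(pi/9)/(cos(pi/9) + 1).
≈ 4.360089581 (to 9 d.p.).
4 ≤ 9*cos(pi/9)/(cos(pi/9) + 1) ≤ 5: both strict.

9*cos(pi/9)/(cos(pi/9) + 1)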